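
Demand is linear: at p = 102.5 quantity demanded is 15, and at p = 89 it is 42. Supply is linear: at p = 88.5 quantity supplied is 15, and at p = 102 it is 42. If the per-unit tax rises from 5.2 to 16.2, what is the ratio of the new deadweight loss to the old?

9.706

Demand slope = (89 − 102.5)/(42 − 15) = −0.5, so p = 110 − 0.5q.
Supply slope = (102 − 88.5)/(42 − 15) = 0.5, so p = 81 + 0.5q.
Competitive equilibrium: 110 − 0.5q = 81 + 0.5q → q* = 29, p* = 95.5.
For a per-unit tax t: Δq = t/1, so DWL = ½·t·(t/1) = t²/2.
At t = 5.2: DWL = 13.52. At t = 16.2: DWL = 131.22.
Ratio = (16.2/5.2)² = 9.706.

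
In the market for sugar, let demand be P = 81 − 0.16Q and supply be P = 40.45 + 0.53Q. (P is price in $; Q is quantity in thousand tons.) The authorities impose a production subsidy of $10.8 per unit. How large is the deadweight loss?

$84.52 thousand

Competitive equilibrium: 81 − 0.16Q = 40.45 + 0.53Q → Q* = 58.7681, P* = 71.5971.
The subsidy lowers effective supply by 10.8: P = 29.65 + 0.53Q.
New quantity: 81 − 0.16Q = 29.65 + 0.53Q → Q' = 74.4203.
Overproduction ΔQ = 74.4203 − 58.7681 = 15.6522; wedge = subsidy = 10.8.
Welfare loss = ½ × 15.6522 × 10.8 = $84.52 thousand.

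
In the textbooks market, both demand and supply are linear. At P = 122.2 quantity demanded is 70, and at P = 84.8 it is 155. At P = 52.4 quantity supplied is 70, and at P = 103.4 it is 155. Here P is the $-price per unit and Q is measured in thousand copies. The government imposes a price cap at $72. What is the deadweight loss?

$617.09 thousand

Demand slope = (84.8 − 122.2)/(155 − 70) = −0.44, so P = 153 − 0.44Q.
Supply slope = (103.4 − 52.4)/(155 − 70) = 0.6, so P = 10.4 + 0.6Q.
Competitive equilibrium: 153 − 0.44Q = 10.4 + 0.6Q → Q* = 137.1154, P* = 92.6692.
At the ceiling P = 72, quantity supplied = (72 − 10.4)/0.6 = 102.6667.
Willingness to pay at Q' = 102.6667: 153 − 0.44·102.6667 = 107.8267.
ΔQ = 137.1154 − 102.6667 = 34.4487; wedge = 107.8267 − 72 = 35.8267.
DWL = ½ × 34.4487 × 35.8267 = $617.09 thousand.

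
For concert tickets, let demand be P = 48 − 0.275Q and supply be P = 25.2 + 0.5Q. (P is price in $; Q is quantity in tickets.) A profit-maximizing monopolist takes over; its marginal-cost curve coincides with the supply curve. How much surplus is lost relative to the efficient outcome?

Competitive equilibrium: 48 − 0.275Q = 25.2 + 0.5Q → Q* = 29.4194, P* = 39.9097.
Marginal revenue: MR = 48 − 0.55Q. Set MR = MC: 48 − 0.55Q = 25.2 + 0.5Q → Q_m = 21.7143.
Price P_m = 48 − 0.275·21.7143 = 42.0286; MC(Q_m) = 25.2 + 0.5·21.7143 = 36.0572.
Competitive Q* = 29.4194, so ΔQ = 7.7051; wedge = 42.0286 − 36.0572 = 5.9714.
The triangle = ½ × 7.7051 × 5.9714 = $23.01.

$23.01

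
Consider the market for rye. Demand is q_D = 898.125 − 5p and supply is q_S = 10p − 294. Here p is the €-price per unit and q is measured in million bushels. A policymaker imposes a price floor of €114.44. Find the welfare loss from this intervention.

€4584.57 million

In inverse form: demand p = 179.625 − 0.2q, supply p = 29.4 + 0.1q.
Competitive equilibrium: 179.625 − 0.2q = 29.4 + 0.1q → q* = 500.75, p* = 79.475.
At the floor p = 114.44, quantity demanded = (179.625 − 114.44)/0.2 = 325.925.
Sellers' marginal cost at q' = 325.925: 29.4 + 0.1·325.925 = 61.9925.
Δq = 500.75 − 325.925 = 174.825; wedge = 114.44 − 61.9925 = 52.4475.
DWL = ½ × 174.825 × 52.4475 = €4584.57 million.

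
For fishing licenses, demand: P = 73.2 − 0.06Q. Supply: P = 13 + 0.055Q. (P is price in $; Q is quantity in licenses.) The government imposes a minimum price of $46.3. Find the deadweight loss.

Competitive equilibrium: 73.2 − 0.06Q = 13 + 0.055Q → Q* = 523.4783, P* = 41.7913.
At the floor P = 46.3, quantity demanded = (73.2 − 46.3)/0.06 = 448.3333.
Sellers' marginal cost at Q' = 448.3333: 13 + 0.055·448.3333 = 37.6583.
ΔQ = 523.4783 − 448.3333 = 75.145; wedge = 46.3 − 37.6583 = 8.6417.
Welfare loss = ½ × 75.145 × 8.6417 = $324.69.

$324.69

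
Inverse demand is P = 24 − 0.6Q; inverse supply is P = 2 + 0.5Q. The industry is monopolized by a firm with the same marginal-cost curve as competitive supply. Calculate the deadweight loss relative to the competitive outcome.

Competitive equilibrium: 24 − 0.6Q = 2 + 0.5Q → Q* = 20, P* = 12.
Marginal revenue: MR = 24 − 1.2Q. Set MR = MC: 24 − 1.2Q = 2 + 0.5Q → Q_m = 12.9412.
Price P_m = 24 − 0.6·12.9412 = 16.2353; MC(Q_m) = 2 + 0.5·12.9412 = 8.4706.
Competitive Q* = 20, so ΔQ = 7.0588; wedge = 16.2353 − 8.4706 = 7.7647.
The triangle = ½ × 7.0588 × 7.7647 = 27.40.

27.40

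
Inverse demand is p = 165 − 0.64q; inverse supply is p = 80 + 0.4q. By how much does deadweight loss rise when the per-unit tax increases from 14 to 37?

563.94

Competitive equilibrium: 165 − 0.64q = 80 + 0.4q → q* = 81.7308, p* = 112.6923.
For a per-unit tax t: Δq = t/1.04, so DWL = ½·t·(t/1.04) = t²/2.08.
At t = 14: DWL = 94.231. At t = 37: DWL = 658.173.
Increase = 658.173 − 94.231 = 563.94.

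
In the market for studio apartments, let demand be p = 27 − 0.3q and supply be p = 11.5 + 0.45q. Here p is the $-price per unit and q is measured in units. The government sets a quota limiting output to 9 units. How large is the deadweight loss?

$51.04

Competitive equilibrium: 27 − 0.3q = 11.5 + 0.45q → q* = 20.6667, p* = 20.8.
At q = 9: demand price = 27 − 0.3·9 = 24.3; supply price = 11.5 + 0.45·9 = 15.55.
Δq = 20.6667 − 9 = 11.6667; wedge = 24.3 − 15.55 = 8.75.
The triangle = ½ × 11.6667 × 8.75 = $51.04.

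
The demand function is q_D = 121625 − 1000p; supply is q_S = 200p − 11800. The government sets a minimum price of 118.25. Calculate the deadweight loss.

In inverse form: demand p = 121.625 − 0.001q, supply p = 59 + 0.005q.
Competitive equilibrium: 121.625 − 0.001q = 59 + 0.005q → q* = 10437.5, p* = 111.1875.
At the floor p = 118.25, quantity demanded = (121.625 − 118.25)/0.001 = 3375.
Sellers' marginal cost at q' = 3375: 59 + 0.005·3375 = 75.875.
Δq = 10437.5 − 3375 = 7062.5; wedge = 118.25 − 75.875 = 42.375.
Deadweight loss = ½ × 7062.5 × 42.375 = 149636.72.

149636.72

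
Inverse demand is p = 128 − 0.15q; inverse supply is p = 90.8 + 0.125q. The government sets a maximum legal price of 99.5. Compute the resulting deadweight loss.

Competitive equilibrium: 128 − 0.15q = 90.8 + 0.125q → q* = 135.2727, p* = 107.7091.
At the ceiling p = 99.5, quantity supplied = (99.5 − 90.8)/0.125 = 69.6.
Willingness to pay at q' = 69.6: 128 − 0.15·69.6 = 117.56.
Δq = 135.2727 − 69.6 = 65.6727; wedge = 117.56 − 99.5 = 18.06.
Welfare loss = ½ × 65.6727 × 18.06 = 593.02.

593.02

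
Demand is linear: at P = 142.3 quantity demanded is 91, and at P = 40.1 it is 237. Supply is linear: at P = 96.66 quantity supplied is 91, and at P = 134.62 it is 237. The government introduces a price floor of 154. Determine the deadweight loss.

Demand slope = (40.1 − 142.3)/(237 − 91) = −0.7, so P = 206 − 0.7Q.
Supply slope = (134.62 − 96.66)/(237 − 91) = 0.26, so P = 73 + 0.26Q.
Competitive equilibrium: 206 − 0.7Q = 73 + 0.26Q → Q* = 138.5417, P* = 109.0208.
At the floor P = 154, quantity demanded = (206 − 154)/0.7 = 74.2857.
Sellers' marginal cost at Q' = 74.2857: 73 + 0.26·74.2857 = 92.3143.
ΔQ = 138.5417 − 74.2857 = 64.256; wedge = 154 − 92.3143 = 61.6857.
DWL = ½ × 64.256 × 61.6857 = 1981.84.

1981.84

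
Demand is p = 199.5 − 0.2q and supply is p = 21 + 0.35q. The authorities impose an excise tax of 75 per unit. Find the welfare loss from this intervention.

Competitive equilibrium: 199.5 − 0.2q = 21 + 0.35q → q* = 324.5455, p* = 134.5909.
With the tax, the buyer price exceeds the seller price by 75: (199.5 − 0.2q) − (21 + 0.35q) = 75 → q' = 188.1818.
Δq = 324.5455 − 188.1818 = 136.3637; the wedge equals the tax, 75.
DWL = ½ × 136.3637 × 75 = 5113.64.

5113.64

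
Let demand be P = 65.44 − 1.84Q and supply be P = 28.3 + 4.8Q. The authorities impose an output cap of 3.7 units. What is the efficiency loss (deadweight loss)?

11.90

Competitive equilibrium: 65.44 − 1.84Q = 28.3 + 4.8Q → Q* = 5.5934, P* = 55.1482.
At Q = 3.7: demand price = 65.44 − 1.84·3.7 = 58.632; supply price = 28.3 + 4.8·3.7 = 46.06.
ΔQ = 5.5934 − 3.7 = 1.8934; wedge = 58.632 − 46.06 = 12.572.
Welfare loss = ½ × 1.8934 × 12.572 = 11.90.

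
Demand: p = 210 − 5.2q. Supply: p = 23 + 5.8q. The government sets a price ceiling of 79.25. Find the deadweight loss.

293.23

Competitive equilibrium: 210 − 5.2q = 23 + 5.8q → q* = 17, p* = 121.6.
At the ceiling p = 79.25, quantity supplied = (79.25 − 23)/5.8 = 9.6983.
Willingness to pay at q' = 9.6983: 210 − 5.2·9.6983 = 159.5688.
Δq = 17 − 9.6983 = 7.3017; wedge = 159.5688 − 79.25 = 80.3188.
Welfare loss = ½ × 7.3017 × 80.3188 = 293.23.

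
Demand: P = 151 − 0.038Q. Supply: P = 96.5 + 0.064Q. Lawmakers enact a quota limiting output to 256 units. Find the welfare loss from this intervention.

3950.39

Competitive equilibrium: 151 − 0.038Q = 96.5 + 0.064Q → Q* = 534.31373, P* = 130.69608.
At Q = 256: demand price = 151 − 0.038·256 = 141.272; supply price = 96.5 + 0.064·256 = 112.884.
ΔQ = 534.31373 − 256 = 278.31373; wedge = 141.272 − 112.884 = 28.388.
The triangle = ½ × 278.31373 × 28.388 = 3950.39.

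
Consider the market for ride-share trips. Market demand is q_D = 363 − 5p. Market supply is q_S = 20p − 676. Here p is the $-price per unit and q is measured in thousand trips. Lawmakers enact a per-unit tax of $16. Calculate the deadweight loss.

$512 thousand

In inverse form: demand p = 72.6 − 0.2q, supply p = 33.8 + 0.05q.
Competitive equilibrium: 72.6 − 0.2q = 33.8 + 0.05q → q* = 155.2, p* = 41.56.
With the tax, the buyer price exceeds the seller price by 16: (72.6 − 0.2q) − (33.8 + 0.05q) = 16 → q' = 91.2.
Δq = 155.2 − 91.2 = 64; the wedge equals the tax, 16.
Deadweight loss = ½ × 64 × 16 = $512 thousand.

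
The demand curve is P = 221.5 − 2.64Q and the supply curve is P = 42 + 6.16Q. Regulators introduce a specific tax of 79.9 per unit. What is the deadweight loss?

Competitive equilibrium: 221.5 − 2.64Q = 42 + 6.16Q → Q* = 20.3977, P* = 167.65.
With the tax, the buyer price exceeds the seller price by 79.9: (221.5 − 2.64Q) − (42 + 6.16Q) = 79.9 → Q' = 11.3182.
ΔQ = 20.3977 − 11.3182 = 9.0795; the wedge equals the tax, 79.9.
The triangle = ½ × 9.0795 × 79.9 = 362.73.

362.73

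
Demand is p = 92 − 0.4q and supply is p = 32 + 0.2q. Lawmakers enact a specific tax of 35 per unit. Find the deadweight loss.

1020.83

Competitive equilibrium: 92 − 0.4q = 32 + 0.2q → q* = 100, p* = 52.
With the tax, the buyer price exceeds the seller price by 35: (92 − 0.4q) − (32 + 0.2q) = 35 → q' = 41.6667.
Δq = 100 − 41.6667 = 58.3333; the wedge equals the tax, 35.
DWL = ½ × 58.3333 × 35 = 1020.83.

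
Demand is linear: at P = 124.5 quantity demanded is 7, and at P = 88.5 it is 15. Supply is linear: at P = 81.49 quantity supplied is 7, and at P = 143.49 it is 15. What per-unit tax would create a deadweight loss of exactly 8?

Demand slope = (88.5 − 124.5)/(15 − 7) = −4.5, so P = 156 − 4.5Q.
Supply slope = (143.49 − 81.49)/(15 − 7) = 7.75, so P = 27.24 + 7.75Q.
Competitive equilibrium: 156 − 4.5Q = 27.24 + 7.75Q → Q* = 10.511, P* = 108.7004.
A tax t gives ΔQ = t/12.25 and wedge t, so DWL = t²/24.5.
t²/24.5 = 8 → t² = 196 → t = 14.

14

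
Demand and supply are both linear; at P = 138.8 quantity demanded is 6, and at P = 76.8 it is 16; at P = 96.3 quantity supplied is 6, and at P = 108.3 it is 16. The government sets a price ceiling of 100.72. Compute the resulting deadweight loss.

Demand slope = (76.8 − 138.8)/(16 − 6) = −6.2, so P = 176 − 6.2Q.
Supply slope = (108.3 − 96.3)/(16 − 6) = 1.2, so P = 89.1 + 1.2Q.
Competitive equilibrium: 176 − 6.2Q = 89.1 + 1.2Q → Q* = 11.7432, P* = 103.1919.
At the ceiling P = 100.72, quantity supplied = (100.72 − 89.1)/1.2 = 9.6833.
Willingness to pay at Q' = 9.6833: 176 − 6.2·9.6833 = 115.9635.
ΔQ = 11.7432 − 9.6833 = 2.0599; wedge = 115.9635 − 100.72 = 15.2435.
Welfare loss = ½ × 2.0599 × 15.2435 = 15.70.

15.70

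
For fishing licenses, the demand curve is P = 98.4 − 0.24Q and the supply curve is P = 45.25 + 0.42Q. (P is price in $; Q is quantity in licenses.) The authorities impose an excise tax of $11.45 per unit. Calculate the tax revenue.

Competitive equilibrium: 98.4 − 0.24Q = 45.25 + 0.42Q → Q* = 80.5303, P* = 79.0727.
With the tax, the buyer price exceeds the seller price by 11.45: (98.4 − 0.24Q) − (45.25 + 0.42Q) = 11.45 → Q' = 63.1818.
Tax revenue = 11.45 × 63.1818 = $723.43.

$723.43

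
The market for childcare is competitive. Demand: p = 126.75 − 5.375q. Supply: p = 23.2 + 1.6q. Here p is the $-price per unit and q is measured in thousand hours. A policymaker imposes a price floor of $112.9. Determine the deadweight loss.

$524.98 thousand

Competitive equilibrium: 126.75 − 5.375q = 23.2 + 1.6q → q* = 14.8459, p* = 46.9534.
At the floor p = 112.9, quantity demanded = (126.75 − 112.9)/5.375 = 2.5767.
Sellers' marginal cost at q' = 2.5767: 23.2 + 1.6·2.5767 = 27.3227.
Δq = 14.8459 − 2.5767 = 12.2692; wedge = 112.9 − 27.3227 = 85.5773.
The triangle = ½ × 12.2692 × 85.5773 = $524.98 thousand.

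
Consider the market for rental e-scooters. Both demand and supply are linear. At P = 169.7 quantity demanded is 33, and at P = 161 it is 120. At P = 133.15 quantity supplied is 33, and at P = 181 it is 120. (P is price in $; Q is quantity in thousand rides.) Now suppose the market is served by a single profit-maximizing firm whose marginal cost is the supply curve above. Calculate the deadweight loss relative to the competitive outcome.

Demand slope = (161 − 169.7)/(120 − 33) = −0.1, so P = 173 − 0.1Q.
Supply slope = (181 − 133.15)/(120 − 33) = 0.55, so P = 115 + 0.55Q.
Competitive equilibrium: 173 − 0.1Q = 115 + 0.55Q → Q* = 89.2308, P* = 164.0769.
Marginal revenue: MR = 173 − 0.2Q. Set MR = MC: 173 − 0.2Q = 115 + 0.55Q → Q_m = 77.3333.
Price P_m = 173 − 0.1·77.3333 = 165.2667; MC(Q_m) = 115 + 0.55·77.3333 = 157.5333.
Competitive Q* = 89.2308, so ΔQ = 11.8975; wedge = 165.2667 − 157.5333 = 7.7334.
The triangle = ½ × 11.8975 × 7.7334 = $46 thousand.

$46 thousand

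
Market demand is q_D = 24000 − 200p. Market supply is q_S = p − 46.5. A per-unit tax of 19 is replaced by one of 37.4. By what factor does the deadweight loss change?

In inverse form: demand p = 120 − 0.005q, supply p = 46.5 + q.
Competitive equilibrium: 120 − 0.005q = 46.5 + q → q* = 73.1343, p* = 119.6343.
For a per-unit tax t: Δq = t/1.005, so DWL = ½·t·(t/1.005) = t²/2.01.
At t = 19: DWL = 179.602. At t = 37.4: DWL = 695.900.
Ratio = (37.4/19)² = 3.875.

3.875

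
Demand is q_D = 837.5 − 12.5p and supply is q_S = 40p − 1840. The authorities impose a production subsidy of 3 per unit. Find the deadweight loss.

42.86

In inverse form: demand p = 67 − 0.08q, supply p = 46 + 0.025q.
Competitive equilibrium: 67 − 0.08q = 46 + 0.025q → q* = 200, p* = 51.
The subsidy lowers effective supply by 3: p = 43 + 0.025q.
New quantity: 67 − 0.08q = 43 + 0.025q → q' = 228.5714.
Overproduction Δq = 228.5714 − 200 = 28.5714; wedge = subsidy = 3.
DWL = ½ × 28.5714 × 3 = 42.86.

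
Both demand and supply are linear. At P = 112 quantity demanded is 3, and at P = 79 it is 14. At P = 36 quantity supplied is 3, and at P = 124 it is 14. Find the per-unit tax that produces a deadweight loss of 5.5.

11

Demand slope = (79 − 112)/(14 − 3) = −3, so P = 121 − 3Q.
Supply slope = (124 − 36)/(14 − 3) = 8, so P = 12 + 8Q.
Competitive equilibrium: 121 − 3Q = 12 + 8Q → Q* = 9.9091, P* = 91.2727.
A tax t gives ΔQ = t/11 and wedge t, so DWL = t²/22.
t²/22 = 5.5 → t² = 121 → t = 11.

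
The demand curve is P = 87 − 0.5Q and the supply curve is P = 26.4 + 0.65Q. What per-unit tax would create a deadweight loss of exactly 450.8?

Competitive equilibrium: 87 − 0.5Q = 26.4 + 0.65Q → Q* = 52.6957, P* = 60.6522.
A tax t gives ΔQ = t/1.15 and wedge t, so DWL = t²/2.3.
t²/2.3 = 450.8 → t² = 1036.84 → t = 32.2.

32.2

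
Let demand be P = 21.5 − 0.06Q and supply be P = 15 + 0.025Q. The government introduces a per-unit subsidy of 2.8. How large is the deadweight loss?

Competitive equilibrium: 21.5 − 0.06Q = 15 + 0.025Q → Q* = 76.4706, P* = 16.9118.
The subsidy lowers effective supply by 2.8: P = 12.2 + 0.025Q.
New quantity: 21.5 − 0.06Q = 12.2 + 0.025Q → Q' = 109.4118.
Overproduction ΔQ = 109.4118 − 76.4706 = 32.9412; wedge = subsidy = 2.8.
The triangle = ½ × 32.9412 × 2.8 = 46.12.

46.12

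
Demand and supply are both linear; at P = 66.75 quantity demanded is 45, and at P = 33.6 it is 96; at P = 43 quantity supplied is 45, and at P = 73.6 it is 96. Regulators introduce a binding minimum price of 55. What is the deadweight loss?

0.53

Demand slope = (33.6 − 66.75)/(96 − 45) = −0.65, so P = 96 − 0.65Q.
Supply slope = (73.6 − 43)/(96 − 45) = 0.6, so P = 16 + 0.6Q.
Competitive equilibrium: 96 − 0.65Q = 16 + 0.6Q → Q* = 64, P* = 54.4.
At the floor P = 55, quantity demanded = (96 − 55)/0.65 = 63.0769.
Sellers' marginal cost at Q' = 63.0769: 16 + 0.6·63.0769 = 53.8461.
ΔQ = 64 − 63.0769 = 0.9231; wedge = 55 − 53.8461 = 1.1539.
DWL = ½ × 0.9231 × 1.1539 = 0.53.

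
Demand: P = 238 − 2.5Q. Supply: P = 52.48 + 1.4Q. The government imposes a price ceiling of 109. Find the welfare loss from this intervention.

101.03

Competitive equilibrium: 238 − 2.5Q = 52.48 + 1.4Q → Q* = 47.5692, P* = 119.0769.
At the ceiling P = 109, quantity supplied = (109 − 52.48)/1.4 = 40.3714.
Willingness to pay at Q' = 40.3714: 238 − 2.5·40.3714 = 137.0715.
ΔQ = 47.5692 − 40.3714 = 7.1978; wedge = 137.0715 − 109 = 28.0715.
Deadweight loss = ½ × 7.1978 × 28.0715 = 101.03.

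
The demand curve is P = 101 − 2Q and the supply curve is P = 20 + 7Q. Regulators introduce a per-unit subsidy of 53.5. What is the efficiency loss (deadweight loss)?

159.01

Competitive equilibrium: 101 − 2Q = 20 + 7Q → Q* = 9, P* = 83.
The subsidy lowers effective supply by 53.5: P = 7Q − 33.5.
New quantity: 101 − 2Q = 7Q − 33.5 → Q' = 14.9444.
Overproduction ΔQ = 14.9444 − 9 = 5.9444; wedge = subsidy = 53.5.
Deadweight loss = ½ × 5.9444 × 53.5 = 159.01.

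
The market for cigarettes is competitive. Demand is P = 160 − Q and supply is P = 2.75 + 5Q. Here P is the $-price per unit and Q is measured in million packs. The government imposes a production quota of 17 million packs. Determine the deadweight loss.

$254.38 million

Competitive equilibrium: 160 − Q = 2.75 + 5Q → Q* = 26.2083, P* = 133.7917.
At Q = 17: demand price = 160 − 1·17 = 143; supply price = 2.75 + 5·17 = 87.75.
ΔQ = 26.2083 − 17 = 9.2083; wedge = 143 − 87.75 = 55.25.
Welfare loss = ½ × 9.2083 × 55.25 = $254.38 million.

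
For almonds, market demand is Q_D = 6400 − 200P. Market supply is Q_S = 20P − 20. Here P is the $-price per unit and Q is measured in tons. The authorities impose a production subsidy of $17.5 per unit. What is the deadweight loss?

$2784.09

In inverse form: demand P = 32 − 0.005Q, supply P = 1 + 0.05Q.
Competitive equilibrium: 32 − 0.005Q = 1 + 0.05Q → Q* = 563.6364, P* = 29.1818.
The subsidy lowers effective supply by 17.5: P = 0.05Q − 16.5.
New quantity: 32 − 0.005Q = 0.05Q − 16.5 → Q' = 881.8182.
Overproduction ΔQ = 881.8182 − 563.6364 = 318.1818; wedge = subsidy = 17.5.
Deadweight loss = ½ × 318.1818 × 17.5 = $2784.09.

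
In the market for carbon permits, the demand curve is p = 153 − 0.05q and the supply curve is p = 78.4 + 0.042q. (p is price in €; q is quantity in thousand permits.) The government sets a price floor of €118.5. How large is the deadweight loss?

Competitive equilibrium: 153 − 0.05q = 78.4 + 0.042q → q* = 810.8696, p* = 112.4565.
At the floor p = 118.5, quantity demanded = (153 − 118.5)/0.05 = 690.
Sellers' marginal cost at q' = 690: 78.4 + 0.042·690 = 107.38.
Δq = 810.8696 − 690 = 120.8696; wedge = 118.5 − 107.38 = 11.12.
Deadweight loss = ½ × 120.8696 × 11.12 = €672.03 thousand.

€672.03 thousand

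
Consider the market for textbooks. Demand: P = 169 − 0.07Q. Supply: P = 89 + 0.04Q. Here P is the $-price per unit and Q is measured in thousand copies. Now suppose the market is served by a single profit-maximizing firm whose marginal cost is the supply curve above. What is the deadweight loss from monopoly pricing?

$4399.55 thousand

Competitive equilibrium: 169 − 0.07Q = 89 + 0.04Q → Q* = 727.2727, P* = 118.0909.
Marginal revenue: MR = 169 − 0.14Q. Set MR = MC: 169 − 0.14Q = 89 + 0.04Q → Q_m = 444.4444.
Price P_m = 169 − 0.07·444.4444 = 137.8889; MC(Q_m) = 89 + 0.04·444.4444 = 106.7778.
Competitive Q* = 727.2727, so ΔQ = 282.8283; wedge = 137.8889 − 106.7778 = 31.1111.
Deadweight loss = ½ × 282.8283 × 31.1111 = $4399.55 thousand.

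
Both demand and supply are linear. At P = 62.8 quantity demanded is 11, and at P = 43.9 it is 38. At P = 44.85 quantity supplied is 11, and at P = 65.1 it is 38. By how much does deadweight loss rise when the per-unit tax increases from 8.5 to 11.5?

20.69

Demand slope = (43.9 − 62.8)/(38 − 11) = −0.7, so P = 70.5 − 0.7Q.
Supply slope = (65.1 − 44.85)/(38 − 11) = 0.75, so P = 36.6 + 0.75Q.
Competitive equilibrium: 70.5 − 0.7Q = 36.6 + 0.75Q → Q* = 23.3793, P* = 54.1345.
For a per-unit tax t: ΔQ = t/1.45, so DWL = ½·t·(t/1.45) = t²/2.9.
At t = 8.5: DWL = 24.914. At t = 11.5: DWL = 45.603.
Increase = 45.603 − 24.914 = 20.69.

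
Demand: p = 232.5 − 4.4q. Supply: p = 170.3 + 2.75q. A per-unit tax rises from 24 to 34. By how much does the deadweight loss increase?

Competitive equilibrium: 232.5 − 4.4q = 170.3 + 2.75q → q* = 8.6993, p* = 194.2231.
For a per-unit tax t: Δq = t/7.15, so DWL = ½·t·(t/7.15) = t²/14.3.
At t = 24: DWL = 40.28. At t = 34: DWL = 80.839.
Increase = 80.839 − 40.28 = 40.56.

40.56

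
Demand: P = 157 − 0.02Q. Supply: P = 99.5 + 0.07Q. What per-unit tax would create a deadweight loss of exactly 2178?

19.8

Competitive equilibrium: 157 − 0.02Q = 99.5 + 0.07Q → Q* = 638.8889, P* = 144.2222.
A tax t gives ΔQ = t/0.09 and wedge t, so DWL = t²/0.18.
t²/0.18 = 2178 → t² = 392.04 → t = 19.8.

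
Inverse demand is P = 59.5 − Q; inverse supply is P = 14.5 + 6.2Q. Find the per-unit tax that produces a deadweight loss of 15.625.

Competitive equilibrium: 59.5 − Q = 14.5 + 6.2Q → Q* = 6.25, P* = 53.25.
A tax t gives ΔQ = t/7.2 and wedge t, so DWL = t²/14.4.
t²/14.4 = 15.625 → t² = 225 → t = 15.

15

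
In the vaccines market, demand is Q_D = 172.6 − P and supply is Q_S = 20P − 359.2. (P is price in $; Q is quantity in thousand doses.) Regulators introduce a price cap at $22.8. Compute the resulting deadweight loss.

$1337.62 thousand

In inverse form: demand P = 172.6 − Q, supply P = 17.96 + 0.05Q.
Competitive equilibrium: 172.6 − Q = 17.96 + 0.05Q → Q* = 147.2762, P* = 25.3238.
At the ceiling P = 22.8, quantity supplied = (22.8 − 17.96)/0.05 = 96.8.
Willingness to pay at Q' = 96.8: 172.6 − 1·96.8 = 75.8.
ΔQ = 147.2762 − 96.8 = 50.4762; wedge = 75.8 − 22.8 = 53.
Welfare loss = ½ × 50.4762 × 53 = $1337.62 thousand.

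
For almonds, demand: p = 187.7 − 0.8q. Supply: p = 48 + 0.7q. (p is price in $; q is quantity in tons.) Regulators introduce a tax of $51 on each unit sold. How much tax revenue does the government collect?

Competitive equilibrium: 187.7 − 0.8q = 48 + 0.7q → q* = 93.1333, p* = 113.1933.
With the tax, the buyer price exceeds the seller price by 51: (187.7 − 0.8q) − (48 + 0.7q) = 51 → q' = 59.1333.
Tax revenue = 51 × 59.1333 = $3015.80.

$3015.80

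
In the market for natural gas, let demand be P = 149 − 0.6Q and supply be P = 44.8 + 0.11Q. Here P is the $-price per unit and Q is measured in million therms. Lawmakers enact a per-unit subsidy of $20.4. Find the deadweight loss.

$293.07 million

Competitive equilibrium: 149 − 0.6Q = 44.8 + 0.11Q → Q* = 146.7606, P* = 60.9437.
The subsidy lowers effective supply by 20.4: P = 24.4 + 0.11Q.
New quantity: 149 − 0.6Q = 24.4 + 0.11Q → Q' = 175.493.
Overproduction ΔQ = 175.493 − 146.7606 = 28.7324; wedge = subsidy = 20.4.
Welfare loss = ½ × 28.7324 × 20.4 = $293.07 million.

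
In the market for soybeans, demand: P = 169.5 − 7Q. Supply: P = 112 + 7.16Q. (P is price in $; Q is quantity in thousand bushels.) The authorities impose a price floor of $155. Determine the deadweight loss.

Competitive equilibrium: 169.5 − 7Q = 112 + 7.16Q → Q* = 4.0607, P* = 141.0749.
At the floor P = 155, quantity demanded = (169.5 − 155)/7 = 2.0714.
Sellers' marginal cost at Q' = 2.0714: 112 + 7.16·2.0714 = 126.8312.
ΔQ = 4.0607 − 2.0714 = 1.9893; wedge = 155 − 126.8312 = 28.1688.
DWL = ½ × 1.9893 × 28.1688 = $28.02 thousand.

$28.02 thousand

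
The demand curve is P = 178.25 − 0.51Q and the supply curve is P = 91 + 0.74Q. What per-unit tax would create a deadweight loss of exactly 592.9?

38.5

Competitive equilibrium: 178.25 − 0.51Q = 91 + 0.74Q → Q* = 69.8, P* = 142.652.
A tax t gives ΔQ = t/1.25 and wedge t, so DWL = t²/2.5.
t²/2.5 = 592.9 → t² = 1482.25 → t = 38.5.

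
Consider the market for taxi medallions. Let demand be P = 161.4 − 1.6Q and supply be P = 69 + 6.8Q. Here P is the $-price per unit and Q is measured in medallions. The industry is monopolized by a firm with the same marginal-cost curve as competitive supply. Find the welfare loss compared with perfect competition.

$13.01

Competitive equilibrium: 161.4 − 1.6Q = 69 + 6.8Q → Q* = 11, P* = 143.8.
Marginal revenue: MR = 161.4 − 3.2Q. Set MR = MC: 161.4 − 3.2Q = 69 + 6.8Q → Q_m = 9.24.
Price P_m = 161.4 − 1.6·9.24 = 146.616; MC(Q_m) = 69 + 6.8·9.24 = 131.832.
Competitive Q* = 11, so ΔQ = 1.76; wedge = 146.616 − 131.832 = 14.784.
Welfare loss = ½ × 1.76 × 14.784 = $13.01.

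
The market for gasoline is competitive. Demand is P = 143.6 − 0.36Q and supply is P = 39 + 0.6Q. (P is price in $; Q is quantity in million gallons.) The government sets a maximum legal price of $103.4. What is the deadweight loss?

Competitive equilibrium: 143.6 − 0.36Q = 39 + 0.6Q → Q* = 108.9583, P* = 104.375.
At the ceiling P = 103.4, quantity supplied = (103.4 − 39)/0.6 = 107.3333.
Willingness to pay at Q' = 107.3333: 143.6 − 0.36·107.3333 = 104.96.
ΔQ = 108.9583 − 107.3333 = 1.625; wedge = 104.96 − 103.4 = 1.56.
DWL = ½ × 1.625 × 1.56 = $1.27 million.

$1.27 million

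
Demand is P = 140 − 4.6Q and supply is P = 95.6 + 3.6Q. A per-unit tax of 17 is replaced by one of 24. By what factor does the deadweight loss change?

Competitive equilibrium: 140 − 4.6Q = 95.6 + 3.6Q → Q* = 5.4146, P* = 115.0927.
For a per-unit tax t: ΔQ = t/8.2, so DWL = ½·t·(t/8.2) = t²/16.4.
At t = 17: DWL = 17.622. At t = 24: DWL = 35.122.
Ratio = (24/17)² = 1.993.

1.993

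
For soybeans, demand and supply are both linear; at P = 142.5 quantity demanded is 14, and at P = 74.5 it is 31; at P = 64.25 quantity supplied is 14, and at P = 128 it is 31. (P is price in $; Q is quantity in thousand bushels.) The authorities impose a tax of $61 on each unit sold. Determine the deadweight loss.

$240.06 thousand

Demand slope = (74.5 − 142.5)/(31 − 14) = −4, so P = 198.5 − 4Q.
Supply slope = (128 − 64.25)/(31 − 14) = 3.75, so P = 11.75 + 3.75Q.
Competitive equilibrium: 198.5 − 4Q = 11.75 + 3.75Q → Q* = 24.09677, P* = 102.1129.
With the tax, the buyer price exceeds the seller price by 61: (198.5 − 4Q) − (11.75 + 3.75Q) = 61 → Q' = 16.22581.
ΔQ = 24.09677 − 16.22581 = 7.87096; the wedge equals the tax, 61.
The triangle = ½ × 7.87096 × 61 = $240.06 thousand.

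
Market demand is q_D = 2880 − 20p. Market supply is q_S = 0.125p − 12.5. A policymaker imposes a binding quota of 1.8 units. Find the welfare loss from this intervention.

In inverse form: demand p = 144 − 0.05q, supply p = 100 + 8q.
Competitive equilibrium: 144 − 0.05q = 100 + 8q → q* = 5.4658, p* = 143.7267.
At q = 1.8: demand price = 144 − 0.05·1.8 = 143.91; supply price = 100 + 8·1.8 = 114.4.
Δq = 5.4658 − 1.8 = 3.6658; wedge = 143.91 − 114.4 = 29.51.
Deadweight loss = ½ × 3.6658 × 29.51 = 54.09.

54.09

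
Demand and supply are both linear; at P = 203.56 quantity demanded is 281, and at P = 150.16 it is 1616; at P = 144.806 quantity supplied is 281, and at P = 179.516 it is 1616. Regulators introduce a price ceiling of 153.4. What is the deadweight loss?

10336.74

Demand slope = (150.16 − 203.56)/(1616 − 281) = −0.04, so P = 214.8 − 0.04Q.
Supply slope = (179.516 − 144.806)/(1616 − 281) = 0.026, so P = 137.5 + 0.026Q.
Competitive equilibrium: 214.8 − 0.04Q = 137.5 + 0.026Q → Q* = 1171.21212, P* = 167.95152.
At the ceiling P = 153.4, quantity supplied = (153.4 − 137.5)/0.026 = 611.53846.
Willingness to pay at Q' = 611.53846: 214.8 − 0.04·611.53846 = 190.33846.
ΔQ = 1171.21212 − 611.53846 = 559.67366; wedge = 190.33846 − 153.4 = 36.93846.
Deadweight loss = ½ × 559.67366 × 36.93846 = 10336.74.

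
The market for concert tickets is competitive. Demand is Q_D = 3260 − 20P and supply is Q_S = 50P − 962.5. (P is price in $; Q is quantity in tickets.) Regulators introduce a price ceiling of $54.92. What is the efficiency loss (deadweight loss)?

$2552.85

In inverse form: demand P = 163 − 0.05Q, supply P = 19.25 + 0.02Q.
Competitive equilibrium: 163 − 0.05Q = 19.25 + 0.02Q → Q* = 2053.5714, P* = 60.3214.
At the ceiling P = 54.92, quantity supplied = (54.92 − 19.25)/0.02 = 1783.5.
Willingness to pay at Q' = 1783.5: 163 − 0.05·1783.5 = 73.825.
ΔQ = 2053.5714 − 1783.5 = 270.0714; wedge = 73.825 − 54.92 = 18.905.
The triangle = ½ × 270.0714 × 18.905 = $2552.85.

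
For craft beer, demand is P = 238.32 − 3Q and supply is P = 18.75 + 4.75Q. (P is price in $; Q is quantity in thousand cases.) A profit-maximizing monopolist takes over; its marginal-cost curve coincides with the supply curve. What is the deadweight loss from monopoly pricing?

$242.24 thousand

Competitive equilibrium: 238.32 − 3Q = 18.75 + 4.75Q → Q* = 28.3316, P* = 153.3252.
Marginal revenue: MR = 238.32 − 6Q. Set MR = MC: 238.32 − 6Q = 18.75 + 4.75Q → Q_m = 20.4251.
Price P_m = 238.32 − 3·20.4251 = 177.0447; MC(Q_m) = 18.75 + 4.75·20.4251 = 115.7692.
Competitive Q* = 28.3316, so ΔQ = 7.9065; wedge = 177.0447 − 115.7692 = 61.2755.
The triangle = ½ × 7.9065 × 61.2755 = $242.24 thousand.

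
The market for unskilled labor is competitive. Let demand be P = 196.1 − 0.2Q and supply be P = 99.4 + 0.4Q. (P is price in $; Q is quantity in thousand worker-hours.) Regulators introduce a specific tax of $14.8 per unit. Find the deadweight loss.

$182.53 thousand

Competitive equilibrium: 196.1 − 0.2Q = 99.4 + 0.4Q → Q* = 161.1667, P* = 163.8667.
With the tax, the buyer price exceeds the seller price by 14.8: (196.1 − 0.2Q) − (99.4 + 0.4Q) = 14.8 → Q' = 136.5.
ΔQ = 161.1667 − 136.5 = 24.6667; the wedge equals the tax, 14.8.
DWL = ½ × 24.6667 × 14.8 = $182.53 thousand.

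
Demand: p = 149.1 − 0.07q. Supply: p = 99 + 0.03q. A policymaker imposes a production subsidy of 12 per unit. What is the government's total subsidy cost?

7452

Competitive equilibrium: 149.1 − 0.07q = 99 + 0.03q → q* = 501, p* = 114.03.
The subsidy lowers effective supply by 12: p = 87 + 0.03q.
New quantity: 149.1 − 0.07q = 87 + 0.03q → q' = 621.
Total subsidy cost = 12 × 621 = 7452.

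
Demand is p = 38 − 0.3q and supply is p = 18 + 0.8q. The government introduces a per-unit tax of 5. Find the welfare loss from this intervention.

11.36

Competitive equilibrium: 38 − 0.3q = 18 + 0.8q → q* = 18.1818, p* = 32.5455.
With the tax, the buyer price exceeds the seller price by 5: (38 − 0.3q) − (18 + 0.8q) = 5 → q' = 13.6364.
Δq = 18.1818 − 13.6364 = 4.5454; the wedge equals the tax, 5.
Welfare loss = ½ × 4.5454 × 5 = 11.36.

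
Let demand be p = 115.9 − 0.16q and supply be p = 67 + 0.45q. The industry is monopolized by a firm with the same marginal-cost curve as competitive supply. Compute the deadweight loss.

84.63

Competitive equilibrium: 115.9 − 0.16q = 67 + 0.45q → q* = 80.1639, p* = 103.0738.
Marginal revenue: MR = 115.9 − 0.32q. Set MR = MC: 115.9 − 0.32q = 67 + 0.45q → q_m = 63.5065.
Price p_m = 115.9 − 0.16·63.5065 = 105.739; MC(q_m) = 67 + 0.45·63.5065 = 95.5779.
Competitive q* = 80.1639, so Δq = 16.6574; wedge = 105.739 − 95.5779 = 10.1611.
Deadweight loss = ½ × 16.6574 × 10.1611 = 84.63.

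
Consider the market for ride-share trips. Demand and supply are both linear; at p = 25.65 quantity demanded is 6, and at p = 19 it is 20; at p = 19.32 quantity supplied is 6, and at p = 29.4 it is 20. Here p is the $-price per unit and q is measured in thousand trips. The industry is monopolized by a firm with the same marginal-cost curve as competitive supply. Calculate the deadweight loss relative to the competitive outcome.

$6.17 thousand

Demand slope = (19 − 25.65)/(20 − 6) = −0.475, so p = 28.5 − 0.475q.
Supply slope = (29.4 − 19.32)/(20 − 6) = 0.72, so p = 15 + 0.72q.
Competitive equilibrium: 28.5 − 0.475q = 15 + 0.72q → q* = 11.2971, p* = 23.1339.
Marginal revenue: MR = 28.5 − 0.95q. Set MR = MC: 28.5 − 0.95q = 15 + 0.72q → q_m = 8.0838.
Price p_m = 28.5 − 0.475·8.0838 = 24.6602; MC(q_m) = 15 + 0.72·8.0838 = 20.8203.
Competitive q* = 11.2971, so Δq = 3.2133; wedge = 24.6602 − 20.8203 = 3.8399.
DWL = ½ × 3.2133 × 3.8399 = $6.17 thousand.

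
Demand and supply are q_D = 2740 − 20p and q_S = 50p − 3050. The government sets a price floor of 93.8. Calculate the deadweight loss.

1720.50

In inverse form: demand p = 137 − 0.05q, supply p = 61 + 0.02q.
Competitive equilibrium: 137 − 0.05q = 61 + 0.02q → q* = 1085.7143, p* = 82.7143.
At the floor p = 93.8, quantity demanded = (137 − 93.8)/0.05 = 864.
Sellers' marginal cost at q' = 864: 61 + 0.02·864 = 78.28.
Δq = 1085.7143 − 864 = 221.7143; wedge = 93.8 − 78.28 = 15.52.
DWL = ½ × 221.7143 × 15.52 = 1720.50.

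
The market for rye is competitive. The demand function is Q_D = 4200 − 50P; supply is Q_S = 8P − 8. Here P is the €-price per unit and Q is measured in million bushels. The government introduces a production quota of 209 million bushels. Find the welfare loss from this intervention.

In inverse form: demand P = 84 − 0.02Q, supply P = 1 + 0.125Q.
Competitive equilibrium: 84 − 0.02Q = 1 + 0.125Q → Q* = 572.41379, P* = 72.55172.
At Q = 209: demand price = 84 − 0.02·209 = 79.82; supply price = 1 + 0.125·209 = 27.125.
ΔQ = 572.41379 − 209 = 363.41379; wedge = 79.82 − 27.125 = 52.695.
DWL = ½ × 363.41379 × 52.695 = €9575.04 million.

€9575.04 million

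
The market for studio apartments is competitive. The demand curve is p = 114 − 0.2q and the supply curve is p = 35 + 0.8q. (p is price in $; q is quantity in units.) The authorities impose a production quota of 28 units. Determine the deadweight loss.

Competitive equilibrium: 114 − 0.2q = 35 + 0.8q → q* = 79, p* = 98.2.
At q = 28: demand price = 114 − 0.2·28 = 108.4; supply price = 35 + 0.8·28 = 57.4.
Δq = 79 − 28 = 51; wedge = 108.4 − 57.4 = 51.
DWL = ½ × 51 × 51 = $1300.50.

$1300.50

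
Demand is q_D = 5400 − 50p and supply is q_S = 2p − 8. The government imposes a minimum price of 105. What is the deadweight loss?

650

In inverse form: demand p = 108 − 0.02q, supply p = 4 + 0.5q.
Competitive equilibrium: 108 − 0.02q = 4 + 0.5q → q* = 200, p* = 104.
At the floor p = 105, quantity demanded = (108 − 105)/0.02 = 150.
Sellers' marginal cost at q' = 150: 4 + 0.5·150 = 79.
Δq = 200 − 150 = 50; wedge = 105 − 79 = 26.
DWL = ½ × 50 × 26 = 650.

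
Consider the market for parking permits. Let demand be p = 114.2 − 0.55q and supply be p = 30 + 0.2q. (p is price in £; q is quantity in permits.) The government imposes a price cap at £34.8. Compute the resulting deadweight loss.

£2921.63

Competitive equilibrium: 114.2 − 0.55q = 30 + 0.2q → q* = 112.2667, p* = 52.4533.
At the ceiling p = 34.8, quantity supplied = (34.8 − 30)/0.2 = 24.
Willingness to pay at q' = 24: 114.2 − 0.55·24 = 101.
Δq = 112.2667 − 24 = 88.2667; wedge = 101 − 34.8 = 66.2.
The triangle = ½ × 88.2667 × 66.2 = £2921.63.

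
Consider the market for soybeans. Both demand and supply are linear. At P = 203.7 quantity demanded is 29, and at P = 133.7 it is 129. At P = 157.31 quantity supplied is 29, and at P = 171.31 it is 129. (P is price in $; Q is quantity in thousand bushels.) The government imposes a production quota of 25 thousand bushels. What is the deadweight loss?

Demand slope = (133.7 − 203.7)/(129 − 29) = −0.7, so P = 224 − 0.7Q.
Supply slope = (171.31 − 157.31)/(129 − 29) = 0.14, so P = 153.25 + 0.14Q.
Competitive equilibrium: 224 − 0.7Q = 153.25 + 0.14Q → Q* = 84.2262, P* = 165.0417.
At Q = 25: demand price = 224 − 0.7·25 = 206.5; supply price = 153.25 + 0.14·25 = 156.75.
ΔQ = 84.2262 − 25 = 59.2262; wedge = 206.5 − 156.75 = 49.75.
Welfare loss = ½ × 59.2262 × 49.75 = $1473.25 thousand.

$1473.25 thousand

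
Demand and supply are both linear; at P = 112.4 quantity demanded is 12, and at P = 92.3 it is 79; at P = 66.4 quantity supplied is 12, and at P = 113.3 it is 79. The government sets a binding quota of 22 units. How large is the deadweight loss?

Demand slope = (92.3 − 112.4)/(79 − 12) = −0.3, so P = 116 − 0.3Q.
Supply slope = (113.3 − 66.4)/(79 − 12) = 0.7, so P = 58 + 0.7Q.
Competitive equilibrium: 116 − 0.3Q = 58 + 0.7Q → Q* = 58, P* = 98.6.
At Q = 22: demand price = 116 − 0.3·22 = 109.4; supply price = 58 + 0.7·22 = 73.4.
ΔQ = 58 − 22 = 36; wedge = 109.4 − 73.4 = 36.
Welfare loss = ½ × 36 × 36 = 648.

648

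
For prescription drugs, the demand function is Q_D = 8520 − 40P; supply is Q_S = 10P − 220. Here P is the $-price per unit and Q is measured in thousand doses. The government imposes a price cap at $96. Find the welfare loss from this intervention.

$38809 thousand

In inverse form: demand P = 213 − 0.025Q, supply P = 22 + 0.1Q.
Competitive equilibrium: 213 − 0.025Q = 22 + 0.1Q → Q* = 1528, P* = 174.8.
At the ceiling P = 96, quantity supplied = (96 − 22)/0.1 = 740.
Willingness to pay at Q' = 740: 213 − 0.025·740 = 194.5.
ΔQ = 1528 − 740 = 788; wedge = 194.5 − 96 = 98.5.
DWL = ½ × 788 × 98.5 = $38809 thousand.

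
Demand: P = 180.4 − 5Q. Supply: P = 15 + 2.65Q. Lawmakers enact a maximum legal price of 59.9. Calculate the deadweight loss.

Competitive equilibrium: 180.4 − 5Q = 15 + 2.65Q → Q* = 21.6209, P* = 72.2954.
At the ceiling P = 59.9, quantity supplied = (59.9 − 15)/2.65 = 16.9434.
Willingness to pay at Q' = 16.9434: 180.4 − 5·16.9434 = 95.683.
ΔQ = 21.6209 − 16.9434 = 4.6775; wedge = 95.683 − 59.9 = 35.783.
Deadweight loss = ½ × 4.6775 × 35.783 = 83.69.

83.69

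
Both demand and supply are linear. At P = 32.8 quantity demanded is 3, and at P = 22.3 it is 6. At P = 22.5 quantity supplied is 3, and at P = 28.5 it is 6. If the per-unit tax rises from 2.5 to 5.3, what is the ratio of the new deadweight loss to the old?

4.4944

Demand slope = (22.3 − 32.8)/(6 − 3) = −3.5, so P = 43.3 − 3.5Q.
Supply slope = (28.5 − 22.5)/(6 − 3) = 2, so P = 16.5 + 2Q.
Competitive equilibrium: 43.3 − 3.5Q = 16.5 + 2Q → Q* = 4.8727, P* = 26.2455.
For a per-unit tax t: ΔQ = t/5.5, so DWL = ½·t·(t/5.5) = t²/11.
At t = 2.5: DWL = 0.568. At t = 5.3: DWL = 2.554.
Ratio = (5.3/2.5)² = 4.4944.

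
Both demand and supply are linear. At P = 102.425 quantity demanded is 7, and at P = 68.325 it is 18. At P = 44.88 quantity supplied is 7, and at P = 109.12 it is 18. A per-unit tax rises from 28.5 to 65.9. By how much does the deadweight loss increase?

Demand slope = (68.325 − 102.425)/(18 − 7) = −3.1, so P = 124.125 − 3.1Q.
Supply slope = (109.12 − 44.88)/(18 − 7) = 5.84, so P = 4 + 5.84Q.
Competitive equilibrium: 124.125 − 3.1Q = 4 + 5.84Q → Q* = 13.4368, P* = 82.4709.
For a per-unit tax t: ΔQ = t/8.94, so DWL = ½·t·(t/8.94) = t²/17.88.
At t = 28.5: DWL = 45.428. At t = 65.9: DWL = 242.886.
Increase = 242.886 − 45.428 = 197.46.

197.46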